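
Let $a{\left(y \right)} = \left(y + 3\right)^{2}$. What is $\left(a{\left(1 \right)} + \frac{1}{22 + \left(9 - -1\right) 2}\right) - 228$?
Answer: $- \frac{8903}{42} \approx -211.98$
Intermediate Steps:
$a{\left(y \right)} = \left(3 + y\right)^{2}$
$\left(a{\left(1 \right)} + \frac{1}{22 + \left(9 - -1\right) 2}\right) - 228 = \left(\left(3 + 1\right)^{2} + \frac{1}{22 + \left(9 - -1\right) 2}\right) - 228 = \left(4^{2} + \frac{1}{22 + \left(9 + 1\right) 2}\right) - 228 = \left(16 + \frac{1}{22 + 10 \cdot 2}\right) - 228 = \left(16 + \frac{1}{22 + 20}\right) - 228 = \left(16 + \frac{1}{42}\right) - 228 = \frac{673}{42} - 228 = - \frac{8903}{42}$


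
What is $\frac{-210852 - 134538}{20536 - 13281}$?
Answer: $- \frac{69078}{1451} \approx -47.607$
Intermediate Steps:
$\frac{-210852 - 134538}{20536 - 13281} = - \frac{345390}{7255} = \left(-345390\right) \frac{1}{7255} = - \frac{69078}{1451}$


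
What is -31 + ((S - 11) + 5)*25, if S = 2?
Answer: -131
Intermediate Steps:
-31 + ((S - 11) + 5)*25 = -31 + ((2 - 11) + 5)*25 = -31 + (-9 + 5)*25 = -31 - 4*25 = -31 - 100 = -131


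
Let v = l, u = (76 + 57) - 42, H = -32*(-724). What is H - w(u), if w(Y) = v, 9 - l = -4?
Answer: 23155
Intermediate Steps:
l = 13 (l = 9 - 1*(-4) = 9 + 4 = 13)
H = 23168
u = 91 (u = 133 - 42 = 91)
v = 13
w(Y) = 13
H - w(u) = 23168 - 1*13 = 23168 - 13 = 23155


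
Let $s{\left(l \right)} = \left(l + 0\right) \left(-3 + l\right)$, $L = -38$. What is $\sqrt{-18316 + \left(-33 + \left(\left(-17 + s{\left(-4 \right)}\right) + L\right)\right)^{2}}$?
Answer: $2 i \sqrt{3679} \approx 121.31 i$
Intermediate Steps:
$s{\left(l \right)} = l \left(-3 + l\right)$
$\sqrt{-18316 + \left(-33 + \left(\left(-17 + s{\left(-4 \right)}\right) + L\right)\right)^{2}} = \sqrt{-18316 + \left(-33 - \left(55 + 4 \left(-3 - 4\right)\right)\right)^{2}} = \sqrt{-18316 + \left(-33 - 27\right)^{2}} = \sqrt{-18316 + \left(-60\right)^{2}} = \sqrt{-18316 + 3600} = \sqrt{-14716} = 2 i \sqrt{3679}$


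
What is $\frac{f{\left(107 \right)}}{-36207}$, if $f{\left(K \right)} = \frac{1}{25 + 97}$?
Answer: $- \frac{1}{4417254} \approx -2.2639 \cdot 10^{-7}$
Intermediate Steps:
$f{\left(K \right)} = \frac{1}{122}$
$\frac{f{\left(107 \right)}}{-36207} = \frac{1}{122 \left(-36207\right)} = \frac{1}{122} \left(- \frac{1}{36207}\right) = - \frac{1}{4417254}$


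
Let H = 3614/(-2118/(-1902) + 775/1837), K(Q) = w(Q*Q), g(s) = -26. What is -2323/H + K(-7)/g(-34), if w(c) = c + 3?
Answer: -3143075970/1052268503 ≈ -2.9870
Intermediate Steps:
w(c) = 3 + c
K(Q) = 3 + Q² (K(Q) = 3 + Q*Q = 3 + Q²)
H = 1052268503/447068 (H = 3614/(-2118*(-1/1902) + 775*(1/1837)) = 3614/(353/317 + 775/1837) = 3614/(894136/582329) = 3614*(582329/894136) = 1052268503/447068 ≈ 2353.7)
-2323/H + K(-7)/g(-34) = -2323/1052268503/447068 + (3 + (-7)²)/(-26) = -2323*447068/1052268503 + (3 + 49)*(-1/26) = -1038538964/1052268503 + 52*(-1/26) = -1038538964/1052268503 - 2 = -3143075970/1052268503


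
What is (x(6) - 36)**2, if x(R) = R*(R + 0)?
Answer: 0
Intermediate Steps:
x(R) = R**2 (x(R) = R*R = R**2)
(x(6) - 36)**2 = (6**2 - 36)**2 = (36 - 36)**2 = 0**2 = 0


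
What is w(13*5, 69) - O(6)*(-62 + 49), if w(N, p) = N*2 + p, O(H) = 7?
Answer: 290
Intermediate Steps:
w(N, p) = p + 2*N (w(N, p) = 2*N + p = p + 2*N)
w(13*5, 69) - O(6)*(-62 + 49) = (69 + 2*(13*5)) - 7*(-62 + 49) = (69 + 2*65) - 7*(-13) = (69 + 130) - 1*(-91) = 199 + 91 = 290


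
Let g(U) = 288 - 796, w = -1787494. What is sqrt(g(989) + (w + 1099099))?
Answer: I*sqrt(688903) ≈ 830.0*I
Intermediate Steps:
g(U) = -508
sqrt(g(989) + (w + 1099099)) = sqrt(-508 + (-1787494 + 1099099)) = sqrt(-508 - 688395) = sqrt(-688903) = I*sqrt(688903)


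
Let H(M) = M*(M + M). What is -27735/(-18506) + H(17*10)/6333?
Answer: 1245292555/117198498 ≈ 10.626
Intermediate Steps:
H(M) = 2*M² (H(M) = M*(2*M) = 2*M²)
-27735/(-18506) + H(17*10)/6333 = -27735/(-18506) + (2*(17*10)²)/6333 = -27735*(-1/18506) + (2*170²)*(1/6333) = 27735/18506 + (2*28900)*(1/6333) = 27735/18506 + 57800*(1/6333) = 27735/18506 + 57800/6333 = 1245292555/117198498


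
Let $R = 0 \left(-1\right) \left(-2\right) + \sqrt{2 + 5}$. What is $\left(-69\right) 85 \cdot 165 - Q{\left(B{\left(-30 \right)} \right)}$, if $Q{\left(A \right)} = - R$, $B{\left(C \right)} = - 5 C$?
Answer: $-967725 + \sqrt{7} \approx -9.6772 \cdot 10^{5}$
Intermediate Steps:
$R = \sqrt{7}$ ($R = 0 \left(-2\right) + \sqrt{7} = 0 + \sqrt{7} = \sqrt{7} \approx 2.6458$)
$Q{\left(A \right)} = - \sqrt{7}$
$\left(-69\right) 85 \cdot 165 - Q{\left(B{\left(-30 \right)} \right)} = \left(-69\right) 85 \cdot 165 - - \sqrt{7} = \left(-5865\right) 165 + \sqrt{7} = -967725 + \sqrt{7}$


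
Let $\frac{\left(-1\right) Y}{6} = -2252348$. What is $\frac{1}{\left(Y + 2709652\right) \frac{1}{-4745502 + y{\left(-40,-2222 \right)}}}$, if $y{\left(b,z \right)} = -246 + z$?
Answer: $- \frac{474797}{1622374} \approx -0.29266$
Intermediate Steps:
$Y = 13514088$ ($Y = \left(-6\right) \left(-2252348\right) = 13514088$)
$\frac{1}{\left(Y + 2709652\right) \frac{1}{-4745502 + y{\left(-40,-2222 \right)}}} = \frac{1}{\left(13514088 + 2709652\right) \frac{1}{-4745502 - 2468}} = \frac{1}{16223740 \frac{1}{-4745502 - 2468}} = \frac{1}{16223740 \frac{1}{-4747970}} = \frac{1}{16223740 \left(- \frac{1}{4747970}\right)} = \frac{1}{- \frac{1622374}{474797}} = - \frac{474797}{1622374}$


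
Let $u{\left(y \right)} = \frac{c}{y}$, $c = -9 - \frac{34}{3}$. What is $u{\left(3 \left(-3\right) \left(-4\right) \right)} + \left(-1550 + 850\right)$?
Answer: $- \frac{75661}{108} \approx -700.56$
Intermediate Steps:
$c = - \frac{61}{3}$ ($c = -9 - 34 \cdot \frac{1}{3} = -9 - \frac{34}{3} = - \frac{61}{3} \approx -20.333$)
$u{\left(y \right)} = - \frac{61}{3 y}$
$u{\left(3 \left(-3\right) \left(-4\right) \right)} + \left(-1550 + 850\right) = - \frac{61}{3 \cdot 3 \left(-3\right) \left(-4\right)} + \left(-1550 + 850\right) = - \frac{61}{3 \left(\left(-9\right) \left(-4\right)\right)} - 700 = - \frac{61}{3 \cdot 36} - 700 = \left(- \frac{61}{3}\right) \frac{1}{36} - 700 = - \frac{61}{108} - 700 = - \frac{75661}{108}$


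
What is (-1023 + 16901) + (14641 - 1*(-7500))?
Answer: 38019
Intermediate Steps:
(-1023 + 16901) + (14641 - 1*(-7500)) = 15878 + (14641 + 7500) = 15878 + 22141 = 38019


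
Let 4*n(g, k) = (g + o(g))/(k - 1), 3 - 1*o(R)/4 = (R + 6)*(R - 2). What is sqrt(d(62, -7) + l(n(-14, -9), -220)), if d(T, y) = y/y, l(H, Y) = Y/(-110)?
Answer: sqrt(3) ≈ 1.7320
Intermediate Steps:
o(R) = 12 - 4*(-2 + R)*(6 + R) (o(R) = 12 - 4*(R + 6)*(R - 2) = 12 - 4*(6 + R)*(-2 + R) = 12 - 4*(-2 + R)*(6 + R))
n(g, k) = (60 - 15*g - 4*g**2)/(4*(-1 + k)) (n(g, k) = ((g + (60 - 16*g - 4*g**2))/(k - 1))/4 = ((60 - 15*g - 4*g**2)/(-1 + k))/4 = (60 - 15*g - 4*g**2)/(4*(-1 + k)))
l(H, Y) = -Y/110 (l(H, Y) = Y*(-1/110) = -Y/110)
d(T, y) = 1
sqrt(d(62, -7) + l(n(-14, -9), -220)) = sqrt(1 - 1/110*(-220)) = sqrt(1 + 2) = sqrt(3)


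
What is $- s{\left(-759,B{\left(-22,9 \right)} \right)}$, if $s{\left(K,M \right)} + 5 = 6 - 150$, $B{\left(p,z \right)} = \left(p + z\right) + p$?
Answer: $149$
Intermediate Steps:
$B{\left(p,z \right)} = z + 2 p$
$s{\left(K,M \right)} = -149$ ($s{\left(K,M \right)} = -5 + \left(6 - 150\right) = -5 - 144 = -149$)
$- s{\left(-759,B{\left(-22,9 \right)} \right)} = \left(-1\right) \left(-149\right) = 149$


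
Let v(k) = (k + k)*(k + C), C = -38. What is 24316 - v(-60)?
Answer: 12556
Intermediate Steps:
v(k) = 2*k*(-38 + k) (v(k) = (k + k)*(k - 38) = (2*k)*(-38 + k) = 2*k*(-38 + k))
24316 - v(-60) = 24316 - 2*(-60)*(-38 - 60) = 24316 - 2*(-60)*(-98) = 24316 - 1*11760 = 24316 - 11760 = 12556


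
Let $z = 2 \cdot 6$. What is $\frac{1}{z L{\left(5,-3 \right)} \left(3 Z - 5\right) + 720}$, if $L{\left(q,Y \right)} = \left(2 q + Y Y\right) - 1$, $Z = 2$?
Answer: $\frac{1}{936} \approx 0.0010684$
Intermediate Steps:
$z = 12$
$L{\left(q,Y \right)} = -1 + Y^{2} + 2 q$ ($L{\left(q,Y \right)} = \left(2 q + Y^{2}\right) - 1 = \left(Y^{2} + 2 q\right) - 1 = -1 + Y^{2} + 2 q$)
$\frac{1}{z L{\left(5,-3 \right)} \left(3 Z - 5\right) + 720} = \frac{1}{12 \left(-1 + \left(-3\right)^{2} + 2 \cdot 5\right) \left(3 \cdot 2 - 5\right) + 720} = \frac{1}{12 \left(-1 + 9 + 10\right) \left(6 - 5\right) + 720} = \frac{1}{12 \cdot 18 \cdot 1 + 720} = \frac{1}{216 \cdot 1 + 720} = \frac{1}{216 + 720} = \frac{1}{936}$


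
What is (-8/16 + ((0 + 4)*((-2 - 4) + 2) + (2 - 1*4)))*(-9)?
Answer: 333/2 ≈ 166.50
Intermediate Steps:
(-8/16 + ((0 + 4)*((-2 - 4) + 2) + (2 - 1*4)))*(-9) = (-8*1/16 + (4*(-6 + 2) + (2 - 4)))*(-9) = (-½ + (4*(-4) - 2))*(-9) = (-½ + (-16 - 2))*(-9) = (-½ - 18)*(-9) = -37/2*(-9) = 333/2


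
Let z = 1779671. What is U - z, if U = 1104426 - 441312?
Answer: -1116557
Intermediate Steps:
U = 663114
U - z = 663114 - 1*1779671 = 663114 - 1779671 = -1116557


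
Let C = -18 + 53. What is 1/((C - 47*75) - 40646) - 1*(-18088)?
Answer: 798331967/44136 ≈ 18088.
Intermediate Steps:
C = 35
1/((C - 47*75) - 40646) - 1*(-18088) = 1/((35 - 47*75) - 40646) - 1*(-18088) = 1/((35 - 3525) - 40646) + 18088 = 1/(-3490 - 40646) + 18088 = 1/(-44136) + 18088 = -1/44136 + 18088 = 798331967/44136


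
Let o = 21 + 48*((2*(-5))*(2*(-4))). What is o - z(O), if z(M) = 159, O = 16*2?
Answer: 3702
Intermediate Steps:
O = 32
o = 3861 (o = 21 + 48*(-10*(-8)) = 21 + 48*80 = 21 + 3840 = 3861)
o - z(O) = 3861 - 1*159 = 3861 - 159 = 3702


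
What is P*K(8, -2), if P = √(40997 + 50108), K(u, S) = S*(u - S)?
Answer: -20*√91105 ≈ -6036.7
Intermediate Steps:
P = √91105 ≈ 301.84
P*K(8, -2) = √91105*(-2*(8 - 1*(-2))) = √91105*(-2*(8 + 2)) = √91105*(-2*10) = √91105*(-20) = -20*√91105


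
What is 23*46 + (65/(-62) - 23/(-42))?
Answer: 688432/651 ≈ 1057.5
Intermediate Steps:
23*46 + (65/(-62) - 23/(-42)) = 1058 + (65*(-1/62) - 23*(-1/42)) = 1058 + (-65/62 + 23/42) = 1058 - 326/651 = 688432/651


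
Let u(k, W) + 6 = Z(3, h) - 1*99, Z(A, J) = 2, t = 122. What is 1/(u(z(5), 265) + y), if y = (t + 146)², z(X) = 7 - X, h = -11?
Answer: 1/71721 ≈ 1.3943e-5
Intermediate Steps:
u(k, W) = -103 (u(k, W) = -6 + (2 - 1*99) = -6 + (2 - 99) = -6 - 97 = -103)
y = 71824 (y = (122 + 146)² = 268² = 71824)
1/(u(z(5), 265) + y) = 1/(-103 + 71824) = 1/71721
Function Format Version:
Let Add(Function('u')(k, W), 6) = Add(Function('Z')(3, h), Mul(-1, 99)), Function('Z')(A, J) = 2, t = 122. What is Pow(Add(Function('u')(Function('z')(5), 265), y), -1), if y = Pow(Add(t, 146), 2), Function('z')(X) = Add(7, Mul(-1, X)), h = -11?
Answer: Rational(1, 71721) ≈ 1.3943e-5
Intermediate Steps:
Function('u')(k, W) = -103 (Function('u')(k, W) = Add(-6, Add(2, Mul(-1, 99))) = Add(-6, Add(2, -99)) = Add(-6, -97) = -103)
y = 71824 (y = Pow(Add(122, 146), 2) = Pow(268, 2) = 71824)
Pow(Add(Function('u')(Function('z')(5), 265), y), -1) = Pow(Add(-103, 71824), -1) = Pow(71721, -1) = Rational(1, 71721)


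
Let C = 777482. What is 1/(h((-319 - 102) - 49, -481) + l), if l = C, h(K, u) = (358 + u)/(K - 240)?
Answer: 710/552012343 ≈ 1.2862e-6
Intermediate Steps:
h(K, u) = (358 + u)/(-240 + K)
l = 777482
1/(h((-319 - 102) - 49, -481) + l) = 1/((358 - 481)/(-240 + ((-319 - 102) - 49)) + 777482) = 1/(-123/(-240 + (-421 - 49)) + 777482) = 1/(-123/(-240 - 470) + 777482) = 1/(-123/(-710) + 777482) = 1/(-1/710*(-123) + 777482) = 1/(123/710 + 777482) = 1/(552012343/710) = 710/552012343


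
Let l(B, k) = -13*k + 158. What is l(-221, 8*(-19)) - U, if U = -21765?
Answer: 23899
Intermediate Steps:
l(B, k) = 158 - 13*k
l(-221, 8*(-19)) - U = (158 - 104*(-19)) - 1*(-21765) = (158 - 13*(-152)) + 21765 = (158 + 1976) + 21765 = 2134 + 21765 = 23899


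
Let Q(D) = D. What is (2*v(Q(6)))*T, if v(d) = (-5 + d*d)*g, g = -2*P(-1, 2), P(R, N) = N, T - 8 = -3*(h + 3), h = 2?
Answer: 1736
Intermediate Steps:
T = -7 (T = 8 - 3*(2 + 3) = 8 - 3*5 = 8 - 15 = -7)
g = -4 (g = -2*2 = -4)
v(d) = 20 - 4*d**2 (v(d) = (-5 + d*d)*(-4) = (-5 + d**2)*(-4) = 20 - 4*d**2)
(2*v(Q(6)))*T = (2*(20 - 4*6**2))*(-7) = (2*(20 - 4*36))*(-7) = (2*(20 - 144))*(-7) = (2*(-124))*(-7) = -248*(-7) = 1736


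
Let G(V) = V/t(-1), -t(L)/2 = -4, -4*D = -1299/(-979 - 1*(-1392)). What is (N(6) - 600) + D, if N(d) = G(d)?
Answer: -494331/826 ≈ -598.46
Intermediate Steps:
D = 1299/1652 (D = -(-1299)/(4*(-979 - 1*(-1392))) = -(-1299)/(4*(-979 + 1392)) = -(-1299)/(4*413) = -¼*(-1299/413) = 1299/1652 ≈ 0.78632)
t(L) = 8 (t(L) = -2*(-4) = 8)
G(V) = V/8
N(d) = d/8
(N(6) - 600) + D = ((⅛)*6 - 600) + 1299/1652 = (¾ - 600) + 1299/1652 = -2397/4 + 1299/1652 = -494331/826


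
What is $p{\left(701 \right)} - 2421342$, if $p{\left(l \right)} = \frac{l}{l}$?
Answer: $-2421341$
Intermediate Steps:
$p{\left(l \right)} = 1$
$p{\left(701 \right)} - 2421342 = 1 - 2421342 = -2421341$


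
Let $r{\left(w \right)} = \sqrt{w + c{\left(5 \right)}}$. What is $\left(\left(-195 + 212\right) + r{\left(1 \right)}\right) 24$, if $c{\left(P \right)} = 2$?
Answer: $408 + 24 \sqrt{3} \approx 449.57$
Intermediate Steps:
$r{\left(w \right)} = \sqrt{2 + w}$ ($r{\left(w \right)} = \sqrt{w + 2} = \sqrt{2 + w}$)
$\left(\left(-195 + 212\right) + r{\left(1 \right)}\right) 24 = \left(\left(-195 + 212\right) + \sqrt{2 + 1}\right) 24 = \left(17 + \sqrt{3}\right) 24 = 408 + 24 \sqrt{3}$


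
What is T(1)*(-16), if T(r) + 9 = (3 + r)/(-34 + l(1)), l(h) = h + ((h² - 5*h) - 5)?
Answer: 3056/21 ≈ 145.52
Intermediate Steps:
l(h) = -5 + h² - 4*h (l(h) = h + (-5 + h² - 5*h) = -5 + h² - 4*h)
T(r) = -127/14 - r/42 (T(r) = -9 + (3 + r)/(-34 + (-5 + 1² - 4*1)) = -9 + (3 + r)/(-34 + (-5 + 1 - 4)) = -9 + (3 + r)/(-34 - 8) = -9 + (3 + r)/(-42) = -9 + (3 + r)*(-1/42) = -9 + (-1/14 - r/42) = -127/14 - r/42)
T(1)*(-16) = (-127/14 - 1/42*1)*(-16) = (-127/14 - 1/42)*(-16) = -191/21*(-16) = 3056/21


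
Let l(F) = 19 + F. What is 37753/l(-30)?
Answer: -37753/11 ≈ -3432.1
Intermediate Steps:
37753/l(-30) = 37753/(19 - 30) = 37753/(-11) = 37753*(-1/11) = -37753/11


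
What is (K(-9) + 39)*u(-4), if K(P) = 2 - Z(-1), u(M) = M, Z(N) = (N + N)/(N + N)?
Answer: -160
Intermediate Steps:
Z(N) = 1 (Z(N) = (2*N)/((2*N)) = (2*N)*(1/(2*N)) = 1)
K(P) = 1 (K(P) = 2 - 1*1 = 2 - 1 = 1)
(K(-9) + 39)*u(-4) = (1 + 39)*(-4) = 40*(-4) = -160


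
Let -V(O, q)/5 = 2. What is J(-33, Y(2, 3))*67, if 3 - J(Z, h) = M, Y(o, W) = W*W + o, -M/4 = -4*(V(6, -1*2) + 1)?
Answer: 9849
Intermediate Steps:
V(O, q) = -10 (V(O, q) = -5*2 = -10)
M = -144 (M = -(-16)*(-10 + 1) = -(-16)*(-9) = -4*36 = -144)
Y(o, W) = o + W**2 (Y(o, W) = W**2 + o = o + W**2)
J(Z, h) = 147 (J(Z, h) = 3 - 1*(-144) = 3 + 144 = 147)
J(-33, Y(2, 3))*67 = 147*67 = 9849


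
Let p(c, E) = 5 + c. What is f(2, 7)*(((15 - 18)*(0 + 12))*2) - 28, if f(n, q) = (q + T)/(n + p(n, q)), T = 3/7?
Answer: -612/7 ≈ -87.429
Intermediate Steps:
T = 3/7 (T = 3*(1/7) = 3/7 ≈ 0.42857)
f(n, q) = (3/7 + q)/(5 + 2*n) (f(n, q) = (q + 3/7)/(n + (5 + n)) = (3/7 + q)/(5 + 2*n))
f(2, 7)*(((15 - 18)*(0 + 12))*2) - 28 = ((3 + 7*7)/(7*(5 + 2*2)))*(((15 - 18)*(0 + 12))*2) - 28 = ((3 + 49)/(7*(5 + 4)))*(-3*12*2) - 28 = ((1/7)*52/9)*(-36*2) - 28 = ((1/7)*(1/9)*52)*(-72) - 28 = (52/63)*(-72) - 28 = -416/7 - 28 = -612/7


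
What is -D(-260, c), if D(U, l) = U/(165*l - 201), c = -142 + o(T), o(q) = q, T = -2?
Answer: -260/23961 ≈ -0.010851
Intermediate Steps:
c = -144 (c = -142 - 2 = -144)
D(U, l) = U/(-201 + 165*l)
-D(-260, c) = -(-260)/(3*(-67 + 55*(-144))) = -(-260)/(3*(-67 - 7920)) = -(-260)/(3*(-7987)) = -(-260)*(-1)/(3*7987) = -1*260/23961 = -260/23961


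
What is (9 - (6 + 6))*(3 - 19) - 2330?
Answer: -2282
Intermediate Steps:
(9 - (6 + 6))*(3 - 19) - 2330 = (9 - 1*12)*(-16) - 2330 = (9 - 12)*(-16) - 2330 = -3*(-16) - 2330 = 48 - 2330 = -2282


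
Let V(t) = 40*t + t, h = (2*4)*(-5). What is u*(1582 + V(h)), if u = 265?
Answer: -15370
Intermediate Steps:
h = -40 (h = 8*(-5) = -40)
V(t) = 41*t
u*(1582 + V(h)) = 265*(1582 + 41*(-40)) = 265*(1582 - 1640) = 265*(-58) = -15370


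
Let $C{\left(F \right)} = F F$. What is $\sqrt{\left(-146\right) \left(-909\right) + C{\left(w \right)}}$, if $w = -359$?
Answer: $\sqrt{261595} \approx 511.46$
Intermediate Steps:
$C{\left(F \right)} = F^{2}$
$\sqrt{\left(-146\right) \left(-909\right) + C{\left(w \right)}} = \sqrt{\left(-146\right) \left(-909\right) + \left(-359\right)^{2}} = \sqrt{132714 + 128881} = \sqrt{261595}$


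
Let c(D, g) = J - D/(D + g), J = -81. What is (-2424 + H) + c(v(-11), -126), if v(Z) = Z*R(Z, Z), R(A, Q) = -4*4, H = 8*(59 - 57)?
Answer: -62313/25 ≈ -2492.5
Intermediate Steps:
H = 16 (H = 8*2 = 16)
R(A, Q) = -16
v(Z) = -16*Z (v(Z) = Z*(-16) = -16*Z)
c(D, g) = -81 - D/(D + g)
(-2424 + H) + c(v(-11), -126) = (-2424 + 16) + (-(-1312)*(-11) - 81*(-126))/(-16*(-11) - 126) = -2408 + (-82*176 + 10206)/(176 - 126) = -2408 + (-14432 + 10206)/50 = -2408 + (1/50)*(-4226) = -2408 - 2113/25 = -62313/25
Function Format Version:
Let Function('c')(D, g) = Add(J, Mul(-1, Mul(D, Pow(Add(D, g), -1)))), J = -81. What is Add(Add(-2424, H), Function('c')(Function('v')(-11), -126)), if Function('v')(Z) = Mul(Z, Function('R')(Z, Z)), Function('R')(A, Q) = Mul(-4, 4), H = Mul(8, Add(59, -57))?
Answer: Rational(-62313, 25) ≈ -2492.5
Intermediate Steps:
H = 16 (H = Mul(8, 2) = 16)
Function('R')(A, Q) = -16
Function('v')(Z) = Mul(-16, Z) (Function('v')(Z) = Mul(Z, -16) = Mul(-16, Z))
Function('c')(D, g) = Add(-81, Mul(-1, D, Pow(Add(D, g), -1))) (Function('c')(D, g) = Add(-81, Mul(-1, Mul(D, Pow(Add(D, g), -1)))) = Add(-81, Mul(-1, D, Pow(Add(D, g), -1))))
Add(Add(-2424, H), Function('c')(Function('v')(-11), -126)) = Add(Add(-2424, 16), Mul(Pow(Add(Mul(-16, -11), -126), -1), Add(Mul(-82, Mul(-16, -11)), Mul(-81, -126)))) = Add(-2408, Mul(Pow(Add(176, -126), -1), Add(Mul(-82, 176), 10206))) = Add(-2408, Mul(Pow(50, -1), Add(-14432, 10206))) = Add(-2408, Mul(Rational(1, 50), -4226)) = Add(-2408, Rational(-2113, 25)) = Rational(-62313, 25)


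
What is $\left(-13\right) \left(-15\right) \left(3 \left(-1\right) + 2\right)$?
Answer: $-195$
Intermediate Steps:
$\left(-13\right) \left(-15\right) \left(3 \left(-1\right) + 2\right) = 195 \left(-3 + 2\right) = 195 \left(-1\right) = -195$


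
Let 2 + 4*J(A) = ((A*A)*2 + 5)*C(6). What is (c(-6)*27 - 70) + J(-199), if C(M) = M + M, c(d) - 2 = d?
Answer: 474885/2 ≈ 2.3744e+5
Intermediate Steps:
c(d) = 2 + d
C(M) = 2*M
J(A) = 29/2 + 6*A² (J(A) = -½ + (((A*A)*2 + 5)*(2*6))/4 = -½ + ((A²*2 + 5)*12)/4 = -½ + ((2*A² + 5)*12)/4 = -½ + ((5 + 2*A²)*12)/4 = -½ + (60 + 24*A²)/4 = -½ + (15 + 6*A²) = 29/2 + 6*A²)
(c(-6)*27 - 70) + J(-199) = ((2 - 6)*27 - 70) + (29/2 + 6*(-199)²) = (-4*27 - 70) + (29/2 + 6*39601) = (-108 - 70) + (29/2 + 237606) = -178 + 475241/2 = 474885/2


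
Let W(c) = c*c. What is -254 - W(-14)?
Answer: -450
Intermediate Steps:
W(c) = c**2
-254 - W(-14) = -254 - 1*(-14)**2 = -254 - 1*196 = -254 - 196 = -450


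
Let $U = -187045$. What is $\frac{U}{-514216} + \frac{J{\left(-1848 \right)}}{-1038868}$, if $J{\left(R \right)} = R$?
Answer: $\frac{48816334057}{133550636872} \approx 0.36553$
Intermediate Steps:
$\frac{U}{-514216} + \frac{J{\left(-1848 \right)}}{-1038868} = - \frac{187045}{-514216} - \frac{1848}{-1038868} = \left(-187045\right) \left(- \frac{1}{514216}\right) - - \frac{462}{259717} = \frac{187045}{514216} + \frac{462}{259717} = \frac{48816334057}{133550636872}$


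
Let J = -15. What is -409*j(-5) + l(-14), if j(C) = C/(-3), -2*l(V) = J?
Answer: -4045/6 ≈ -674.17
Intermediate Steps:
l(V) = 15/2 (l(V) = -1/2*(-15) = 15/2)
j(C) = -C/3 (j(C) = C*(-1/3) = -C/3)
-409*j(-5) + l(-14) = -(-409)*(-5)/3 + 15/2 = -409*5/3 + 15/2 = -2045/3 + 15/2 = -4045/6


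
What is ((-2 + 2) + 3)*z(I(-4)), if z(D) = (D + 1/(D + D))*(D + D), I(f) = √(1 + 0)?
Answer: 9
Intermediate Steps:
I(f) = 1 (I(f) = √1 = 1)
z(D) = 2*D*(D + 1/(2*D)) (z(D) = (D + 1/(2*D))*(2*D) = 2*D*(D + 1/(2*D)))
((-2 + 2) + 3)*z(I(-4)) = ((-2 + 2) + 3)*(1 + 2*1²) = (0 + 3)*(1 + 2*1) = 3*(1 + 2) = 3*3 = 9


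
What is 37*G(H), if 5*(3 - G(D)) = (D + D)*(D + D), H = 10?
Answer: -2849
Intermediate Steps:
G(D) = 3 - 4*D²/5 (G(D) = 3 - (D + D)*(D + D)/5 = 3 - 2*D*2*D/5 = 3 - 4*D²/5)
37*G(H) = 37*(3 - ⅘*10²) = 37*(3 - ⅘*100) = 37*(3 - 80) = 37*(-77) = -2849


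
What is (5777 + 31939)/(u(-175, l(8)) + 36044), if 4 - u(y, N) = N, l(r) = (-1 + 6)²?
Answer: 37716/36023 ≈ 1.0470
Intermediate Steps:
l(r) = 25 (l(r) = 5² = 25)
u(y, N) = 4 - N
(5777 + 31939)/(u(-175, l(8)) + 36044) = (5777 + 31939)/((4 - 1*25) + 36044) = 37716/((4 - 25) + 36044) = 37716/(-21 + 36044) = 37716/36023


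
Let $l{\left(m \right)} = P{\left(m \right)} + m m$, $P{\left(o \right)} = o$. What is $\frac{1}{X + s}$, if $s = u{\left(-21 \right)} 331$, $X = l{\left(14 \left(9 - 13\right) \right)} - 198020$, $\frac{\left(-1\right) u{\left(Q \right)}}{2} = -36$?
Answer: $- \frac{1}{171108} \approx -5.8443 \cdot 10^{-6}$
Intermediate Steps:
$l{\left(m \right)} = m + m^{2}$ ($l{\left(m \right)} = m + m m = m + m^{2}$)
$u{\left(Q \right)} = 72$ ($u{\left(Q \right)} = \left(-2\right) \left(-36\right) = 72$)
$X = -194940$ ($X = 14 \left(9 - 13\right) \left(1 + 14 \left(9 - 13\right)\right) - 198020 = 14 \left(-4\right) \left(1 + 14 \left(-4\right)\right) - 198020 = - 56 \left(1 - 56\right) - 198020 = \left(-56\right) \left(-55\right) - 198020 = 3080 - 198020 = -194940$)
$s = 23832$ ($s = 72 \cdot 331 = 23832$)
$\frac{1}{X + s} = \frac{1}{-194940 + 23832} = \frac{1}{-171108} = - \frac{1}{171108}$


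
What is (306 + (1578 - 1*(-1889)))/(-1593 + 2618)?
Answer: 3773/1025 ≈ 3.6810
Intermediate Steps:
(306 + (1578 - 1*(-1889)))/(-1593 + 2618) = (306 + (1578 + 1889))/1025 = (306 + 3467)*(1/1025) = 3773*(1/1025) = 3773/1025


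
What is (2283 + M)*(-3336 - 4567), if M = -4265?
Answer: 15663746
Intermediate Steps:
(2283 + M)*(-3336 - 4567) = (2283 - 4265)*(-3336 - 4567) = -1982*(-7903) = 15663746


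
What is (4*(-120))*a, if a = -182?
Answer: 87360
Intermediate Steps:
(4*(-120))*a = (4*(-120))*(-182) = -480*(-182) = 87360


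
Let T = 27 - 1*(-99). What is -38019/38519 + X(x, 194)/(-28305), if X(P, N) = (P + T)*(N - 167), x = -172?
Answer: -114254133/121142255 ≈ -0.94314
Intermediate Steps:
T = 126 (T = 27 + 99 = 126)
X(P, N) = (-167 + N)*(126 + P) (X(P, N) = (P + 126)*(N - 167) = (126 + P)*(-167 + N) = (-167 + N)*(126 + P))
-38019/38519 + X(x, 194)/(-28305) = -38019/38519 + (-21042 - 167*(-172) + 126*194 + 194*(-172))/(-28305) = -38019*1/38519 + (-21042 + 28724 + 24444 - 33368)*(-1/28305) = -38019/38519 - 1242*(-1/28305) = -38019/38519 + 138/3145 = -114254133/121142255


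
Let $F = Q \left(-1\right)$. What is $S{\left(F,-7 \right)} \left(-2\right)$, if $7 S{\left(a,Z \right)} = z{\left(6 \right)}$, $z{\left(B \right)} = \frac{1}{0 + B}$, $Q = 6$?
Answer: $- \frac{1}{21} \approx -0.047619$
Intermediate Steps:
$F = -6$ ($F = 6 \left(-1\right) = -6$)
$z{\left(B \right)} = \frac{1}{B}$
$S{\left(a,Z \right)} = \frac{1}{42}$ ($S{\left(a,Z \right)} = \frac{1}{7 \cdot 6} = \frac{1}{7} \cdot \frac{1}{6} = \frac{1}{42}$)
$S{\left(F,-7 \right)} \left(-2\right) = \frac{1}{42} \left(-2\right) = - \frac{1}{21}$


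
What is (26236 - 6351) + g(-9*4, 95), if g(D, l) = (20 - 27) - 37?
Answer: 19841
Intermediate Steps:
g(D, l) = -44 (g(D, l) = -7 - 37 = -44)
(26236 - 6351) + g(-9*4, 95) = (26236 - 6351) - 44 = 19885 - 44 = 19841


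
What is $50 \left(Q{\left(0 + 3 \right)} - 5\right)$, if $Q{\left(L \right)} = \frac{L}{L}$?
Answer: $-200$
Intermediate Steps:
$Q{\left(L \right)} = 1$
$50 \left(Q{\left(0 + 3 \right)} - 5\right) = 50 \left(1 - 5\right) = 50 \left(-4\right) = -200$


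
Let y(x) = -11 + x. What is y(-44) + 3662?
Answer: 3607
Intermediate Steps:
y(-44) + 3662 = (-11 - 44) + 3662 = -55 + 3662 = 3607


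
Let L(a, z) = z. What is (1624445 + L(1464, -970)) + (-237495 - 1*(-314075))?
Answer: 1700055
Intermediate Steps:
(1624445 + L(1464, -970)) + (-237495 - 1*(-314075)) = (1624445 - 970) + (-237495 - 1*(-314075)) = 1623475 + (-237495 + 314075) = 1623475 + 76580 = 1700055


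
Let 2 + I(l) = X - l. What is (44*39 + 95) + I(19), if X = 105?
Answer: 1895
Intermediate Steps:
I(l) = 103 - l (I(l) = -2 + (105 - l) = 103 - l)
(44*39 + 95) + I(19) = (44*39 + 95) + (103 - 1*19) = (1716 + 95) + (103 - 19) = 1811 + 84 = 1895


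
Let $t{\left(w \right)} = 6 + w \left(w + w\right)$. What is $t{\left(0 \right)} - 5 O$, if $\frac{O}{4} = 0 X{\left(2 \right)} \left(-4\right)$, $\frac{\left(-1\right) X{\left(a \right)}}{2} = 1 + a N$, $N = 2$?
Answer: $6$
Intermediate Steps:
$X{\left(a \right)} = -2 - 4 a$ ($X{\left(a \right)} = - 2 \left(1 + a 2\right) = - 2 \left(1 + 2 a\right) = -2 - 4 a$)
$t{\left(w \right)} = 6 + 2 w^{2}$ ($t{\left(w \right)} = 6 + w 2 w = 6 + 2 w^{2}$)
$O = 0$ ($O = 4 \cdot 0 \left(-2 - 8\right) \left(-4\right) = 4 \cdot 0 \left(-10\right) \left(-4\right) = 4 \cdot 0 \left(-4\right) = 4 \cdot 0 = 0$)
$t{\left(0 \right)} - 5 O = \left(6 + 2 \cdot 0^{2}\right) - 0 = \left(6 + 2 \cdot 0\right) + 0 = \left(6 + 0\right) + 0 = 6 + 0 = 6$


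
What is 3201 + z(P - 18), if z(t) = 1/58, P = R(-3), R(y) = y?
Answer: 185659/58 ≈ 3201.0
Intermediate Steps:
P = -3
z(t) = 1/58
3201 + z(P - 18) = 3201 + 1/58 = 185659/58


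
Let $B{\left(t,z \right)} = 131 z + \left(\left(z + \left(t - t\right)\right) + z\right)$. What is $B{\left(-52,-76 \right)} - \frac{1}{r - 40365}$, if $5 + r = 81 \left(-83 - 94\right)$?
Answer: $- \frac{552978355}{54707} \approx -10108.0$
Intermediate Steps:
$r = -14342$ ($r = -5 + 81 \left(-83 - 94\right) = -5 + 81 \left(-177\right) = -5 - 14337 = -14342$)
$B{\left(t,z \right)} = 133 z$ ($B{\left(t,z \right)} = 131 z + \left(\left(z + 0\right) + z\right) = 131 z + \left(z + z\right) = 131 z + 2 z = 133 z$)
$B{\left(-52,-76 \right)} - \frac{1}{r - 40365} = 133 \left(-76\right) - \frac{1}{-14342 - 40365} = -10108 - \frac{1}{-54707} = -10108 - - \frac{1}{54707} = -10108 + \frac{1}{54707} = - \frac{552978355}{54707}$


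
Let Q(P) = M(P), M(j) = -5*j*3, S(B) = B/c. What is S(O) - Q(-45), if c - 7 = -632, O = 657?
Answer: -422532/625 ≈ -676.05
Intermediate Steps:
c = -625 (c = 7 - 632 = -625)
S(B) = -B/625 (S(B) = B/(-625) = B*(-1/625) = -B/625)
M(j) = -15*j
Q(P) = -15*P
S(O) - Q(-45) = -1/625*657 - (-15)*(-45) = -657/625 - 1*675 = -657/625 - 675 = -422532/625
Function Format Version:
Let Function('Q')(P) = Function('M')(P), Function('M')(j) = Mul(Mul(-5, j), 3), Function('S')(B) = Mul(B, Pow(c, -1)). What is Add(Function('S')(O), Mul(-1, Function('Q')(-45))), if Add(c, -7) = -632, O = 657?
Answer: Rational(-422532, 625) ≈ -676.05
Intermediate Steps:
c = -625 (c = Add(7, -632) = -625)
Function('S')(B) = Mul(Rational(-1, 625), B) (Function('S')(B) = Mul(B, Pow(-625, -1)) = Mul(B, Rational(-1, 625)) = Mul(Rational(-1, 625), B))
Function('M')(j) = Mul(-15, j)
Function('Q')(P) = Mul(-15, P)
Add(Function('S')(O), Mul(-1, Function('Q')(-45))) = Add(Mul(Rational(-1, 625), 657), Mul(-1, Mul(-15, -45))) = Add(Rational(-657, 625), Mul(-1, 675)) = Add(Rational(-657, 625), -675) = Rational(-422532, 625)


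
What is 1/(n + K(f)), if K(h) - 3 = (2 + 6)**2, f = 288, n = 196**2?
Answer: 1/38483 ≈ 2.5986e-5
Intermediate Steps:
n = 38416
K(h) = 67 (K(h) = 3 + (2 + 6)**2 = 3 + 8**2 = 3 + 64 = 67)
1/(n + K(f)) = 1/(38416 + 67) = 1/38483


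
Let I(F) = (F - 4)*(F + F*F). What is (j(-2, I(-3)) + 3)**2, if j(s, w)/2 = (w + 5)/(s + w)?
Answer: 10609/484 ≈ 21.919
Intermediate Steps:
I(F) = (-4 + F)*(F + F**2)
j(s, w) = 2*(5 + w)/(s + w) (j(s, w) = 2*((w + 5)/(s + w)) = 2*((5 + w)/(s + w)) = 2*(5 + w)/(s + w))
(j(-2, I(-3)) + 3)**2 = (2*(5 - 3*(-4 + (-3)**2 - 3*(-3)))/(-2 - 3*(-4 + (-3)**2 - 3*(-3))) + 3)**2 = (2*(5 - 3*(-4 + 9 + 9))/(-2 - 3*(-4 + 9 + 9)) + 3)**2 = (2*(5 - 3*14)/(-2 - 3*14) + 3)**2 = (2*(5 - 42)/(-2 - 42) + 3)**2 = (2*(-37)/(-44) + 3)**2 = (2*(-1/44)*(-37) + 3)**2 = (37/22 + 3)**2 = (103/22)**2 = 10609/484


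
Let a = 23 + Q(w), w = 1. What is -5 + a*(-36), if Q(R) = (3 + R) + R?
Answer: -1013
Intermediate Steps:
Q(R) = 3 + 2*R
a = 28 (a = 23 + (3 + 2*1) = 23 + (3 + 2) = 23 + 5 = 28)
-5 + a*(-36) = -5 + 28*(-36) = -5 - 1008 = -1013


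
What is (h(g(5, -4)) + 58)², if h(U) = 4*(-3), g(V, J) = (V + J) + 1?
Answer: 2116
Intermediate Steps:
g(V, J) = 1 + J + V (g(V, J) = (J + V) + 1 = 1 + J + V)
h(U) = -12
(h(g(5, -4)) + 58)² = (-12 + 58)² = 46² = 2116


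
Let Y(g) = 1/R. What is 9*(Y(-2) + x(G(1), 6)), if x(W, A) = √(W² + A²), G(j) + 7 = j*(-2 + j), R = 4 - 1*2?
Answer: 189/2 ≈ 94.500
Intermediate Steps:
R = 2 (R = 4 - 2 = 2)
G(j) = -7 + j*(-2 + j)
Y(g) = ½ (Y(g) = 1/2 = ½)
x(W, A) = √(A² + W²)
9*(Y(-2) + x(G(1), 6)) = 9*(½ + √(6² + (-7 + 1² - 2*1)²)) = 9*(½ + √(36 + (-7 + 1 - 2)²)) = 9*(½ + √(36 + (-8)²)) = 9*(½ + √(36 + 64)) = 9*(½ + √100) = 9*(½ + 10) = 9*(21/2) = 189/2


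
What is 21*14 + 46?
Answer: 340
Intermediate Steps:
21*14 + 46 = 294 + 46 = 340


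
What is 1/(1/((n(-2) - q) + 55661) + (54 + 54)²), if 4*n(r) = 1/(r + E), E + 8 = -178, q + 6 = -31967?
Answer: 65900767/768666547040 ≈ 8.5734e-5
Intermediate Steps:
q = -31973 (q = -6 - 31967 = -31973)
E = -186 (E = -8 - 178 = -186)
n(r) = 1/(4*(-186 + r)) (n(r) = 1/(4*(r - 186)) = 1/(4*(-186 + r)))
1/(1/((n(-2) - q) + 55661) + (54 + 54)²) = 1/(1/((1/(4*(-186 - 2)) - 1*(-31973)) + 55661) + (54 + 54)²) = 1/(1/(((¼)/(-188) + 31973) + 55661) + 108²) = 1/(1/(((¼)*(-1/188) + 31973) + 55661) + 11664) = 1/(1/((-1/752 + 31973) + 55661) + 11664) = 1/(1/(24043695/752 + 55661) + 11664) = 1/(1/(65900767/752) + 11664) = 1/(752/65900767 + 11664) = 1/(768666547040/65900767) = 65900767/768666547040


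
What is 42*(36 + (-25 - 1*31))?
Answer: -840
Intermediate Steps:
42*(36 + (-25 - 1*31)) = 42*(36 + (-25 - 31)) = 42*(36 - 56) = 42*(-20) = -840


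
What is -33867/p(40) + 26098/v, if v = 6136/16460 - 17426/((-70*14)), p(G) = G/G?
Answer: -237420203117/7321131 ≈ -32429.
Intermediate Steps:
p(G) = 1
v = 7321131/403270 (v = 6136*(1/16460) - 17426/(-980) = 1534/4115 - 17426*(-1/980) = 1534/4115 + 8713/490 = 7321131/403270 ≈ 18.154)
-33867/p(40) + 26098/v = -33867/1 + 26098/(7321131/403270) = -33867*1 + 26098*(403270/7321131) = -33867 + 10524540460/7321131 = -237420203117/7321131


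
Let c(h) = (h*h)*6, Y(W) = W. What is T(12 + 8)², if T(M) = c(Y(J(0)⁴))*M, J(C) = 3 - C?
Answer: 619872782400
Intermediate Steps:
c(h) = 6*h² (c(h) = h²*6 = 6*h²)
T(M) = 39366*M (T(M) = (6*((3 - 1*0)⁴)²)*M = (6*((3 + 0)⁴)²)*M = (6*(3⁴)²)*M = (6*81²)*M = (6*6561)*M = 39366*M)
T(12 + 8)² = (39366*(12 + 8))² = (39366*20)² = 787320² = 619872782400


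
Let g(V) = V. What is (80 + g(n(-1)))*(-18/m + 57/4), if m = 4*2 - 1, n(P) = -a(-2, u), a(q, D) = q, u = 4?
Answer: 13407/14 ≈ 957.64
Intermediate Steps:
n(P) = 2 (n(P) = -1*(-2) = 2)
m = 7 (m = 8 - 1 = 7)
(80 + g(n(-1)))*(-18/m + 57/4) = (80 + 2)*(-18/7 + 57/4) = 82*(-18*1/7 + 57*(1/4)) = 82*(-18/7 + 57/4) = 82*(327/28) = 13407/14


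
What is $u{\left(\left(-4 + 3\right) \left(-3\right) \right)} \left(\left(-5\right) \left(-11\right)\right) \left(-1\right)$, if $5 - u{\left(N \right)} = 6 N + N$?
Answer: $880$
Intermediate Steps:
$u{\left(N \right)} = 5 - 7 N$ ($u{\left(N \right)} = 5 - \left(6 N + N\right) = 5 - 7 N$)
$u{\left(\left(-4 + 3\right) \left(-3\right) \right)} \left(\left(-5\right) \left(-11\right)\right) \left(-1\right) = \left(5 - 7 \left(-4 + 3\right) \left(-3\right)\right) \left(\left(-5\right) \left(-11\right)\right) \left(-1\right) = \left(5 - 7 \left(\left(-1\right) \left(-3\right)\right)\right) 55 \left(-1\right) = \left(5 - 21\right) 55 \left(-1\right) = \left(-16\right) 55 \left(-1\right) = \left(-880\right) \left(-1\right) = 880$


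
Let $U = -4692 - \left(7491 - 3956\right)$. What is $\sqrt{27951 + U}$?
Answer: $2 \sqrt{4931} \approx 140.44$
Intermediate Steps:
$U = -8227$ ($U = -4692 - \left(7491 - 3956\right) = -4692 - 3535 = -8227$)
$\sqrt{27951 + U} = \sqrt{27951 - 8227} = \sqrt{19724} = 2 \sqrt{4931}$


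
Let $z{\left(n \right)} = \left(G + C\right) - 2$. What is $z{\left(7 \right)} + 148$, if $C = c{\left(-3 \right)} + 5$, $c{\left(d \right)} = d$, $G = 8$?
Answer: $156$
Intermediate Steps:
$C = 2$ ($C = -3 + 5 = 2$)
$z{\left(n \right)} = 8$ ($z{\left(n \right)} = \left(8 + 2\right) - 2 = 10 - 2 = 8$)
$z{\left(7 \right)} + 148 = 8 + 148 = 156$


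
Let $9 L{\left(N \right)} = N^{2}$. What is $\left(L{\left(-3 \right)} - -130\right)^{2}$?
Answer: $17161$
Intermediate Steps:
$L{\left(N \right)} = \frac{N^{2}}{9}$
$\left(L{\left(-3 \right)} - -130\right)^{2} = \left(\frac{\left(-3\right)^{2}}{9} - -130\right)^{2} = \left(\frac{1}{9} \cdot 9 + 130\right)^{2} = \left(1 + 130\right)^{2} = 131^{2} = 17161$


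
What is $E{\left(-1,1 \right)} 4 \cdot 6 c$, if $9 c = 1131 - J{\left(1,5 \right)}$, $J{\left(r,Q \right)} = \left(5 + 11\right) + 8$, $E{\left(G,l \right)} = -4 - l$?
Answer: $-14760$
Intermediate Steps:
$J{\left(r,Q \right)} = 24$ ($J{\left(r,Q \right)} = 16 + 8 = 24$)
$c = 123$ ($c = \frac{1131 - 24}{9} = \frac{1}{9} \cdot 1107 = 123$)
$E{\left(-1,1 \right)} 4 \cdot 6 c = \left(-4 - 1\right) 4 \cdot 6 \cdot 123 = \left(-5\right) 4 \cdot 6 \cdot 123 = \left(-20\right) 6 \cdot 123 = \left(-120\right) 123 = -14760$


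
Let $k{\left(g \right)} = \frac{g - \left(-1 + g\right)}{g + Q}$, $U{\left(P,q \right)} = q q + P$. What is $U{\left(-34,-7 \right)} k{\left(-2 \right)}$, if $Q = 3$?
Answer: $15$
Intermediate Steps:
$U{\left(P,q \right)} = P + q^{2}$ ($U{\left(P,q \right)} = q^{2} + P = P + q^{2}$)
$k{\left(g \right)} = \frac{1}{3 + g}$ ($k{\left(g \right)} = \frac{g - \left(-1 + g\right)}{g + 3} = 1 \frac{1}{3 + g} = \frac{1}{3 + g}$)
$U{\left(-34,-7 \right)} k{\left(-2 \right)} = \frac{-34 + \left(-7\right)^{2}}{3 - 2} = \frac{-34 + 49}{1} = 15 \cdot 1 = 15$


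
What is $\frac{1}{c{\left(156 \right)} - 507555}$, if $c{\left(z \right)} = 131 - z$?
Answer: $- \frac{1}{507580} \approx -1.9701 \cdot 10^{-6}$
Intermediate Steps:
$\frac{1}{c{\left(156 \right)} - 507555} = \frac{1}{\left(131 - 156\right) - 507555} = \frac{1}{-25 - 507555} = \frac{1}{-507580} = - \frac{1}{507580}$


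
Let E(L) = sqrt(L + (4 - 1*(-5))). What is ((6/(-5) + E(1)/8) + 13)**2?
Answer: 111517/800 + 59*sqrt(10)/20 ≈ 148.73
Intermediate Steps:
E(L) = sqrt(9 + L) (E(L) = sqrt(L + (4 + 5)) = sqrt(L + 9) = sqrt(9 + L))
((6/(-5) + E(1)/8) + 13)**2 = ((6/(-5) + sqrt(9 + 1)/8) + 13)**2 = ((6*(-1/5) + sqrt(10)*(1/8)) + 13)**2 = ((-6/5 + sqrt(10)/8) + 13)**2 = (59/5 + sqrt(10)/8)**2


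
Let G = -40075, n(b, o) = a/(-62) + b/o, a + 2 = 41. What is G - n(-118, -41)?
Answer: -101876367/2542 ≈ -40077.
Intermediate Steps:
a = 39 (a = -2 + 41 = 39)
n(b, o) = -39/62 + b/o (n(b, o) = 39/(-62) + b/o = 39*(-1/62) + b/o = -39/62 + b/o)
G - n(-118, -41) = -40075 - (-39/62 - 118/(-41)) = -40075 - (-39/62 - 118*(-1/41)) = -40075 - (-39/62 + 118/41) = -40075 - 1*5717/2542 = -40075 - 5717/2542 = -101876367/2542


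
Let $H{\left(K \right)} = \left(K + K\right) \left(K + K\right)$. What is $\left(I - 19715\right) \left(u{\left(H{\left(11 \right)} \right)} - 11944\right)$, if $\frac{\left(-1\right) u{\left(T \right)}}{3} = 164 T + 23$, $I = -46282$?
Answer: $16508555577$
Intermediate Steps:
$H{\left(K \right)} = 4 K^{2}$ ($H{\left(K \right)} = 2 K 2 K = 4 K^{2}$)
$u{\left(T \right)} = -69 - 492 T$ ($u{\left(T \right)} = - 3 \left(164 T + 23\right) = - 3 \left(23 + 164 T\right) = -69 - 492 T$)
$\left(I - 19715\right) \left(u{\left(H{\left(11 \right)} \right)} - 11944\right) = \left(-46282 - 19715\right) \left(\left(-69 - 492 \cdot 4 \cdot 11^{2}\right) - 11944\right) = - 65997 \left(\left(-69 - 492 \cdot 4 \cdot 121\right) - 11944\right) = - 65997 \left(\left(-69 - 238128\right) - 11944\right) = - 65997 \left(-238197 - 11944\right) = \left(-65997\right) \left(-250141\right) = 16508555577$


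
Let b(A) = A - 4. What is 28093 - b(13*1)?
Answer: 28084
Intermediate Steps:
b(A) = -4 + A
28093 - b(13*1) = 28093 - (-4 + 13*1) = 28093 - (-4 + 13) = 28093 - 1*9 = 28093 - 9 = 28084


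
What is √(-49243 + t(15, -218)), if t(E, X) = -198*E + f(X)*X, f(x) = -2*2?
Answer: I*√51341 ≈ 226.59*I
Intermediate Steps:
f(x) = -4
t(E, X) = -198*E - 4*X
√(-49243 + t(15, -218)) = √(-49243 + (-198*15 - 4*(-218))) = √(-49243 + (-2970 + 872)) = √(-49243 - 2098) = √(-51341) = I*√51341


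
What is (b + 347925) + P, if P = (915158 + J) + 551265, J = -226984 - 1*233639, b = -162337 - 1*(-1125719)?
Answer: 2317107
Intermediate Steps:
b = 963382 (b = -162337 + 1125719 = 963382)
J = -460623 (J = -226984 - 233639 = -460623)
P = 1005800 (P = (915158 - 460623) + 551265 = 454535 + 551265 = 1005800)
(b + 347925) + P = (963382 + 347925) + 1005800 = 1311307 + 1005800 = 2317107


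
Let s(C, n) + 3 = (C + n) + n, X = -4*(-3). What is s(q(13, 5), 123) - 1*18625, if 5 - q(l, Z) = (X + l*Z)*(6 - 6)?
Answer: -18377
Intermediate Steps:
X = 12
q(l, Z) = 5 (q(l, Z) = 5 - (12 + l*Z)*(6 - 6) = 5 - (12 + Z*l)*0 = 5 - 1*0 = 5 + 0 = 5)
s(C, n) = -3 + C + 2*n (s(C, n) = -3 + ((C + n) + n) = -3 + (C + 2*n) = -3 + C + 2*n)
s(q(13, 5), 123) - 1*18625 = (-3 + 5 + 2*123) - 1*18625 = (-3 + 5 + 246) - 18625 = 248 - 18625 = -18377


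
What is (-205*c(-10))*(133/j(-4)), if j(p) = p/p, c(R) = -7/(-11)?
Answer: -190855/11 ≈ -17350.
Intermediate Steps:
c(R) = 7/11 (c(R) = -7*(-1/11) = 7/11)
j(p) = 1
(-205*c(-10))*(133/j(-4)) = (-205*7/11)*(133/1) = -190855/11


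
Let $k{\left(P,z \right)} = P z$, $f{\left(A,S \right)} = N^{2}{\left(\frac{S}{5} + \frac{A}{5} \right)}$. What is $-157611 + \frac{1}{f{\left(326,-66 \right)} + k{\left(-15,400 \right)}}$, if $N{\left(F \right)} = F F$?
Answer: $- \frac{1151445443375}{7305616} \approx -1.5761 \cdot 10^{5}$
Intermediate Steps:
$N{\left(F \right)} = F^{2}$
$f{\left(A,S \right)} = \left(\frac{A}{5} + \frac{S}{5}\right)^{4}$ ($f{\left(A,S \right)} = \left(\left(\frac{S}{5} + \frac{A}{5}\right)^{2}\right)^{2} = \left(\left(\frac{A}{5} + \frac{S}{5}\right)^{2}\right)^{2} = \left(\frac{A}{5} + \frac{S}{5}\right)^{4}$)
$-157611 + \frac{1}{f{\left(326,-66 \right)} + k{\left(-15,400 \right)}} = -157611 + \frac{1}{\frac{\left(326 - 66\right)^{4}}{625} - 6000} = -157611 + \frac{1}{\frac{260^{4}}{625} - 6000} = -157611 + \frac{1}{\frac{1}{625} \cdot 4569760000 - 6000} = -157611 + \frac{1}{7311616 - 6000} = -157611 + \frac{1}{7305616} = - \frac{1151445443375}{7305616}$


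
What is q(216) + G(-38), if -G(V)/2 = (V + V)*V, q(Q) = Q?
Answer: -5560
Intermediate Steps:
G(V) = -4*V**2 (G(V) = -2*(V + V)*V = -2*2*V*V = -4*V**2)
q(216) + G(-38) = 216 - 4*(-38)**2 = 216 - 4*1444 = 216 - 5776 = -5560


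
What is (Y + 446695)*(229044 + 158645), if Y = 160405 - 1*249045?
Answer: 138813984895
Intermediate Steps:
Y = -88640 (Y = 160405 - 249045 = -88640)
(Y + 446695)*(229044 + 158645) = (-88640 + 446695)*(229044 + 158645) = 358055*387689 = 138813984895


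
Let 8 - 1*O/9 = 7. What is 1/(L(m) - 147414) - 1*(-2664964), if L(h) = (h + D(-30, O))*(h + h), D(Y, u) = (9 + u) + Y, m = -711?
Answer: 2347012475089/880692 ≈ 2.6650e+6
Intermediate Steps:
O = 9 (O = 72 - 9*7 = 72 - 63 = 9)
D(Y, u) = 9 + Y + u
L(h) = 2*h*(-12 + h) (L(h) = (h + (9 - 30 + 9))*(h + h) = (h - 12)*(2*h) = (-12 + h)*(2*h) = 2*h*(-12 + h))
1/(L(m) - 147414) - 1*(-2664964) = 1/(2*(-711)*(-12 - 711) - 147414) - 1*(-2664964) = 1/(2*(-711)*(-723) - 147414) + 2664964 = 1/(1028106 - 147414) + 2664964 = 1/880692 + 2664964 = 2347012475089/880692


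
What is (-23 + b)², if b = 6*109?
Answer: 398161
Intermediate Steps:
b = 654
(-23 + b)² = (-23 + 654)² = 631² = 398161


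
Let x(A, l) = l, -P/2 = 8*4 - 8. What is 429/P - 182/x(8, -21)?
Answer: -13/48 ≈ -0.27083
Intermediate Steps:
P = -48 (P = -2*(8*4 - 8) = -2*(32 - 8) = -2*24 = -48)
429/P - 182/x(8, -21) = 429/(-48) - 182/(-21) = 429*(-1/48) - 182*(-1/21) = -143/16 + 26/3 = -13/48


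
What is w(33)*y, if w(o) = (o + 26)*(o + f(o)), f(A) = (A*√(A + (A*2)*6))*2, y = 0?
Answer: 0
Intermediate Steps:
f(A) = 2*√13*A^(3/2) (f(A) = (A*√(A + (2*A)*6))*2 = (A*√(A + 12*A))*2 = (A*√(13*A))*2 = (A*(√13*√A))*2 = (√13*A^(3/2))*2 = 2*√13*A^(3/2))
w(o) = (26 + o)*(o + 2*√13*o^(3/2)) (w(o) = (o + 26)*(o + 2*√13*o^(3/2)) = (26 + o)*(o + 2*√13*o^(3/2)))
w(33)*y = (33² + 26*33 + 2*√13*33^(5/2) + 52*√13*33^(3/2))*0 = (1089 + 858 + 2*√13*(1089*√33) + 52*√13*(33*√33))*0 = (1089 + 858 + 2178*√429 + 1716*√429)*0 = (1947 + 3894*√429)*0 = 0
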